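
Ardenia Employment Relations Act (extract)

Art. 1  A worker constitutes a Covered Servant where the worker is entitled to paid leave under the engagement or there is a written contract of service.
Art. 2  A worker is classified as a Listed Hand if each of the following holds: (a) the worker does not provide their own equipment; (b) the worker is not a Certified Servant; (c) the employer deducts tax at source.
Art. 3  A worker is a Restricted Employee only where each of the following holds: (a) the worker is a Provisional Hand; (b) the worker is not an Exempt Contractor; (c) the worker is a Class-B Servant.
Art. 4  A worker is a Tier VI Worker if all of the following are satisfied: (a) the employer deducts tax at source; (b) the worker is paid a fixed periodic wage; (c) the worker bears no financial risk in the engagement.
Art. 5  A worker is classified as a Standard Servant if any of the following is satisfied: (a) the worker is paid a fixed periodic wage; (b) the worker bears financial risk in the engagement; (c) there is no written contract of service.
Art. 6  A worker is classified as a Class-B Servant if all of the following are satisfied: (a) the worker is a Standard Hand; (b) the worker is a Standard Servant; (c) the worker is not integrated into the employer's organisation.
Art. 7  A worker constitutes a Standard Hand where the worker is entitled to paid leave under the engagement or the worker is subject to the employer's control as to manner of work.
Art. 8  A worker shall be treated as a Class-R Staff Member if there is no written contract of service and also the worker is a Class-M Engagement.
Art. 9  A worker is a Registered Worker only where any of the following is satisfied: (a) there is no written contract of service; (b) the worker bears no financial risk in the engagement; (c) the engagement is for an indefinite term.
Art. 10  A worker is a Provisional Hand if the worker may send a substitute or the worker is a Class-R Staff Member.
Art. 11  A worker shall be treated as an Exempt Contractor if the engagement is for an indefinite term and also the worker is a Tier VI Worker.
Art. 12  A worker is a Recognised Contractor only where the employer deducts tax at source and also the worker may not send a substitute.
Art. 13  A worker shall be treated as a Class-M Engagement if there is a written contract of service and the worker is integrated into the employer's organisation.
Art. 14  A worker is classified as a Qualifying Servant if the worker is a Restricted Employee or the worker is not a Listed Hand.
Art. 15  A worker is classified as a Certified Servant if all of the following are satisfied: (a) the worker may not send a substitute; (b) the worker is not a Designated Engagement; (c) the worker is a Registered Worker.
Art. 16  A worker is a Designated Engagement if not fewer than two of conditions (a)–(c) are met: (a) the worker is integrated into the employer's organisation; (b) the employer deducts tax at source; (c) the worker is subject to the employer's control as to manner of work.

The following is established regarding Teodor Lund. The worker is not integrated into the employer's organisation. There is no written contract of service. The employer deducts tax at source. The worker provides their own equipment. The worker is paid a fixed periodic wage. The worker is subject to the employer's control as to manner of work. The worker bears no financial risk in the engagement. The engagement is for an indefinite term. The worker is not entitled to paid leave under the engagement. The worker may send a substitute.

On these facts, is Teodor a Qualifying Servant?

Yes

Under article 13: there is a written contract of service? no; and the worker is integrated into the employer's organisation? no. So the worker is not a Class-M Engagement.
Under article 8: there is no written contract of service? yes; and Class-M Engagement (article 13)? no. So the worker is not a Class-R Staff Member.
Under article 10: the worker may send a substitute? yes; or Class-R Staff Member (article 8)? no. So the worker is a Provisional Hand.
Under article 4: the employer deducts tax at source? yes; and the worker is paid a fixed periodic wage? yes; and the worker bears no financial risk in the engagement? yes. So the worker is a Tier VI Worker.
Under article 11: the engagement is for an indefinite term? yes; and Tier VI Worker (article 4)? yes. So the worker is an Exempt Contractor.
Under article 7: the worker is entitled to paid leave under the engagement? no; or the worker is subject to the employer's control as to manner of work? yes. So the worker is a Standard Hand.
Under article 5: the worker is paid a fixed periodic wage? yes; or the worker bears financial risk in the engagement? no; or there is no written contract of service? yes. So the worker is a Standard Servant.
Under article 6: Standard Hand (article 7)? yes; and Standard Servant (article 5)? yes; and the worker is not integrated into the employer's organisation? yes. So the worker is a Class-B Servant.
Under article 3: Provisional Hand (article 10)? yes; and not an Exempt Contractor (article 11)? no; and Class-B Servant (article 6)? yes. So the worker is not a Restricted Employee.
Under article 16: the worker is integrated into the employer's organisation? no; the employer deducts tax at source? yes; the worker is subject to the employer's control as to manner of work? yes — 2 of 3 hold (need ≥2) → satisfied.
Under article 9: there is no written contract of service? yes; or the worker bears no financial risk in the engagement? yes; or the engagement is for an indefinite term? yes. So the worker is a Registered Worker.
Under article 15: the worker may not send a substitute? no; and not a Designated Engagement (article 16)? no; and Registered Worker (article 9)? yes. So the worker is not a Certified Servant.
Under article 2: the worker does not provide their own equipment? no; and not a Certified Servant (article 15)? yes; and the employer deducts tax at source? yes. So the worker is not a Listed Hand.
Under article 14: Restricted Employee (article 3)? no; or not a Listed Hand (article 2)? yes. So the worker is a Qualifying Servant.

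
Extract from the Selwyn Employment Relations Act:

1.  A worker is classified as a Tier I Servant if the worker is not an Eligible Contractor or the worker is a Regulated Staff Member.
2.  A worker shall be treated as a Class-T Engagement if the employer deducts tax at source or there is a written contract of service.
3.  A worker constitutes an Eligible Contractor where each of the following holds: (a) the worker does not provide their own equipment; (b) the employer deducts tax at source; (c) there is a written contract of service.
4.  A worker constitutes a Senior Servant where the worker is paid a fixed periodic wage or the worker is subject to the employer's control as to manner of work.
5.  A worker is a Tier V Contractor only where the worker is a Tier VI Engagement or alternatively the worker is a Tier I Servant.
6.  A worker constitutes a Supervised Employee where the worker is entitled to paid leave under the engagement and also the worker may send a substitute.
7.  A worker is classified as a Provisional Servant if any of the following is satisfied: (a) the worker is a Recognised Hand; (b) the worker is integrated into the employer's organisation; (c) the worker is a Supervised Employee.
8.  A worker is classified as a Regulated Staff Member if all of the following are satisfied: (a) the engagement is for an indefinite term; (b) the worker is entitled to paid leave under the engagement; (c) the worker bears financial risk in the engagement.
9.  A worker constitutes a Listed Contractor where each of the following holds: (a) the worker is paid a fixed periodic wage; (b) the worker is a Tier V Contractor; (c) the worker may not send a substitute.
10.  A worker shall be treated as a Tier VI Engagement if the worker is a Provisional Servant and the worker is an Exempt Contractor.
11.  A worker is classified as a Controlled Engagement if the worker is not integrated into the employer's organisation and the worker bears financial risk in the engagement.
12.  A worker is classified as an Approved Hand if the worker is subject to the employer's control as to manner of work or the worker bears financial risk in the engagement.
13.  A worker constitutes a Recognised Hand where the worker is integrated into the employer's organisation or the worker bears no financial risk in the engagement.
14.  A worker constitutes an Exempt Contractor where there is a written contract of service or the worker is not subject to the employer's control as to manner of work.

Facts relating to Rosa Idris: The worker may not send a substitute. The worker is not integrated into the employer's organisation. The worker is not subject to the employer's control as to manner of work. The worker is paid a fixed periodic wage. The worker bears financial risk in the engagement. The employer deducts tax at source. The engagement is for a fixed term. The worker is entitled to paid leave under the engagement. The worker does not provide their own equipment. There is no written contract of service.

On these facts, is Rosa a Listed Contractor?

paragraph 13 — Recognised Hand: [the worker is integrated into the employer's organisation? no] OR [the worker bears no financial risk in the engagement? no] → not satisfied.
paragraph 6 — Supervised Employee: [the worker is entitled to paid leave under the engagement? yes] AND [the worker may send a substitute? no] → not satisfied.
paragraph 7 — Provisional Servant: [Recognised Hand (paragraph 13)? no] OR [the worker is integrated into the employer's organisation? no] OR [Supervised Employee (paragraph 6)? no] → not satisfied.
paragraph 14 — Exempt Contractor: [there is a written contract of service? no] OR [the worker is not subject to the employer's control as to manner of work? yes] → satisfied.
paragraph 10 — Tier VI Engagement: [Provisional Servant (paragraph 7)? no] AND [Exempt Contractor (paragraph 14)? yes] → not satisfied.
paragraph 3 — Eligible Contractor: [the worker does not provide their own equipment? yes] AND [the employer deducts tax at source? yes] AND [there is a written contract of service? no] → not satisfied.
paragraph 8 — Regulated Staff Member: [the engagement is for an indefinite term? no] AND [the worker is entitled to paid leave under the engagement? yes] AND [the worker bears financial risk in the engagement? yes] → not satisfied.
paragraph 1 — Tier I Servant: [not an Eligible Contractor (paragraph 3)? yes] OR [Regulated Staff Member (paragraph 8)? no] → satisfied.
paragraph 5 — Tier V Contractor: [Tier VI Engagement (paragraph 10)? no] OR [Tier I Servant (paragraph 1)? yes] → satisfied.
paragraph 9 — Listed Contractor: [the worker is paid a fixed periodic wage? yes] AND [Tier V Contractor (paragraph 5)? yes] AND [the worker may not send a substitute? yes] → satisfied.

Yes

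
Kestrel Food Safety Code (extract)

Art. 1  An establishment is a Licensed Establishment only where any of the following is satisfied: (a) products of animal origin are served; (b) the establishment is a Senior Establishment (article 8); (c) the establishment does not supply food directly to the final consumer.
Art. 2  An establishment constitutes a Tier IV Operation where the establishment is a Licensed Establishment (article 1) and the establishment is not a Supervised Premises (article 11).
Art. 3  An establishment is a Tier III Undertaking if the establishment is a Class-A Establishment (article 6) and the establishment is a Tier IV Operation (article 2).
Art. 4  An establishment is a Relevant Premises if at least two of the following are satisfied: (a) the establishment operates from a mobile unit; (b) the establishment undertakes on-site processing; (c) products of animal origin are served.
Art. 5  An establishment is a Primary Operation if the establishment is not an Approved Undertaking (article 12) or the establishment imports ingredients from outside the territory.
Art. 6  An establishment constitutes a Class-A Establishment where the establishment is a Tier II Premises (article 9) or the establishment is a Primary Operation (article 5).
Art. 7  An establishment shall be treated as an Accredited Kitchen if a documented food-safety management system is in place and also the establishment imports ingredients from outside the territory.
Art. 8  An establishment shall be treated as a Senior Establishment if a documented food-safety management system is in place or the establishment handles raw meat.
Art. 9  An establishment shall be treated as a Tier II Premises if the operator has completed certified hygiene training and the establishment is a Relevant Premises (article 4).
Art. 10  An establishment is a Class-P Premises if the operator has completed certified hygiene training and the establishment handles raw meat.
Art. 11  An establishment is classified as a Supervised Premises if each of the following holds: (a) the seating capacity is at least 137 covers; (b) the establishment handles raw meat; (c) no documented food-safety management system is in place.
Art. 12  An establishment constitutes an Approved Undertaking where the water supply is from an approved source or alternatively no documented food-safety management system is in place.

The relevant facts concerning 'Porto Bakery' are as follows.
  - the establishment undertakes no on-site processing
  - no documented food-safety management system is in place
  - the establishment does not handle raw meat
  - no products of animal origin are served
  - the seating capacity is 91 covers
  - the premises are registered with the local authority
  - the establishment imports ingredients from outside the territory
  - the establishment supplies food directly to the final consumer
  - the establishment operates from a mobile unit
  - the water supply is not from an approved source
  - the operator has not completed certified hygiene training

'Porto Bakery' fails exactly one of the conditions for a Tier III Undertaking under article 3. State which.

Tier IV Operation

article 4 — Relevant Premises: the establishment operates from a mobile unit? yes; the establishment undertakes on-site processing? no; products of animal origin are served? no — 1 of 3 hold (need ≥2) → not satisfied.
article 9 — Tier II Premises: [the operator has completed certified hygiene training? no] AND [Relevant Premises (article 4)? no] → not satisfied.
article 12 — Approved Undertaking: [the water supply is from an approved source? no] OR [no documented food-safety management system is in place? yes] → satisfied.
article 5 — Primary Operation: [not an Approved Undertaking (article 12)? no] OR [the establishment imports ingredients from outside the territory? yes] → satisfied.
article 6 — Class-A Establishment: [Tier II Premises (article 9)? no] OR [Primary Operation (article 5)? yes] → satisfied.
article 8 — Senior Establishment: [a documented food-safety management system is in place? no] OR [the establishment handles raw meat? no] → not satisfied.
article 1 — Licensed Establishment: [products of animal origin are served? no] OR [Senior Establishment (article 8)? no] OR [the establishment does not supply food directly to the final consumer? no] → not satisfied.
article 11 — Supervised Premises: [seating capacity: 91 covers ≥ 137 covers? no] AND [the establishment handles raw meat? no] AND [no documented food-safety management system is in place? yes] → not satisfied.
article 2 — Tier IV Operation: [Licensed Establishment (article 1)? no] AND [not a Supervised Premises (article 11)? yes] → not satisfied.
article 3 — Tier III Undertaking: [Class-A Establishment (article 6)? yes] AND [Tier IV Operation (article 2)? no] → not satisfied.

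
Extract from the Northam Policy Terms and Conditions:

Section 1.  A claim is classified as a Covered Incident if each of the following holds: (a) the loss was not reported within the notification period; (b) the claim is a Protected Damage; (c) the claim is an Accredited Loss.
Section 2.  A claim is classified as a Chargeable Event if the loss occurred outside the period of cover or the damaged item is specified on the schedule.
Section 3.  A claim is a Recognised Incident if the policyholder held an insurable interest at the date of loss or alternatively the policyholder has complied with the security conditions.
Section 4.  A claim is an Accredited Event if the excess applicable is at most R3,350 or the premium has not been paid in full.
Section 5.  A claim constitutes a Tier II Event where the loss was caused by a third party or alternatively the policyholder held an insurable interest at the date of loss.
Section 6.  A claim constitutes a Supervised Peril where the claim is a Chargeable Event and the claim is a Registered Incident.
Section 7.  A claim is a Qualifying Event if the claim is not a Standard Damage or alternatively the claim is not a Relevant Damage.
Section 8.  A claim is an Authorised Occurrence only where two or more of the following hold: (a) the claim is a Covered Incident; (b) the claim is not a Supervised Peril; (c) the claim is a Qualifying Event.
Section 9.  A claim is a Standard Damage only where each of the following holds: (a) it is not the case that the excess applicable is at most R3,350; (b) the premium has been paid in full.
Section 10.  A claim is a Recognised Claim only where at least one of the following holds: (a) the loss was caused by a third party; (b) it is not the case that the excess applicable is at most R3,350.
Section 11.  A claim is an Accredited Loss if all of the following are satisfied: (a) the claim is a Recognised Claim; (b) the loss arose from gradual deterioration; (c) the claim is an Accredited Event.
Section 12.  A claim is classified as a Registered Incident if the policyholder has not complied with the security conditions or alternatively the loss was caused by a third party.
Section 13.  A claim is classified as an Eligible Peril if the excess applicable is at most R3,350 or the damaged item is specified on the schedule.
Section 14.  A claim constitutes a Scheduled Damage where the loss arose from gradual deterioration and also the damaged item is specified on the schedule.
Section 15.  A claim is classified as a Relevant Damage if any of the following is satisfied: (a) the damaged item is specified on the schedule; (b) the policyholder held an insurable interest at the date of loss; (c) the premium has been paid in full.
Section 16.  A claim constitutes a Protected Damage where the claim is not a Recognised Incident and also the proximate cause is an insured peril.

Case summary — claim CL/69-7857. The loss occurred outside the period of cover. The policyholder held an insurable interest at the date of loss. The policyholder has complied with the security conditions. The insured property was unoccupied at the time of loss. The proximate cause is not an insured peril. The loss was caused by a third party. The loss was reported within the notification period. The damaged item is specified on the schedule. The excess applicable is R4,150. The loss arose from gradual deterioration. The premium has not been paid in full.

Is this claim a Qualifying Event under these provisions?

Yes

section 9 — Standard Damage: [excess applicable: R4,150 ≤ R3,350? no, so negated condition yes] AND [the premium has been paid in full? no] → not satisfied.
section 15 — Relevant Damage: [the damaged item is specified on the schedule? yes] OR [the policyholder held an insurable interest at the date of loss? yes] OR [the premium has been paid in full? no] → satisfied.
section 7 — Qualifying Event: [not a Standard Damage (section 9)? yes] OR [not a Relevant Damage (section 15)? no] → satisfied.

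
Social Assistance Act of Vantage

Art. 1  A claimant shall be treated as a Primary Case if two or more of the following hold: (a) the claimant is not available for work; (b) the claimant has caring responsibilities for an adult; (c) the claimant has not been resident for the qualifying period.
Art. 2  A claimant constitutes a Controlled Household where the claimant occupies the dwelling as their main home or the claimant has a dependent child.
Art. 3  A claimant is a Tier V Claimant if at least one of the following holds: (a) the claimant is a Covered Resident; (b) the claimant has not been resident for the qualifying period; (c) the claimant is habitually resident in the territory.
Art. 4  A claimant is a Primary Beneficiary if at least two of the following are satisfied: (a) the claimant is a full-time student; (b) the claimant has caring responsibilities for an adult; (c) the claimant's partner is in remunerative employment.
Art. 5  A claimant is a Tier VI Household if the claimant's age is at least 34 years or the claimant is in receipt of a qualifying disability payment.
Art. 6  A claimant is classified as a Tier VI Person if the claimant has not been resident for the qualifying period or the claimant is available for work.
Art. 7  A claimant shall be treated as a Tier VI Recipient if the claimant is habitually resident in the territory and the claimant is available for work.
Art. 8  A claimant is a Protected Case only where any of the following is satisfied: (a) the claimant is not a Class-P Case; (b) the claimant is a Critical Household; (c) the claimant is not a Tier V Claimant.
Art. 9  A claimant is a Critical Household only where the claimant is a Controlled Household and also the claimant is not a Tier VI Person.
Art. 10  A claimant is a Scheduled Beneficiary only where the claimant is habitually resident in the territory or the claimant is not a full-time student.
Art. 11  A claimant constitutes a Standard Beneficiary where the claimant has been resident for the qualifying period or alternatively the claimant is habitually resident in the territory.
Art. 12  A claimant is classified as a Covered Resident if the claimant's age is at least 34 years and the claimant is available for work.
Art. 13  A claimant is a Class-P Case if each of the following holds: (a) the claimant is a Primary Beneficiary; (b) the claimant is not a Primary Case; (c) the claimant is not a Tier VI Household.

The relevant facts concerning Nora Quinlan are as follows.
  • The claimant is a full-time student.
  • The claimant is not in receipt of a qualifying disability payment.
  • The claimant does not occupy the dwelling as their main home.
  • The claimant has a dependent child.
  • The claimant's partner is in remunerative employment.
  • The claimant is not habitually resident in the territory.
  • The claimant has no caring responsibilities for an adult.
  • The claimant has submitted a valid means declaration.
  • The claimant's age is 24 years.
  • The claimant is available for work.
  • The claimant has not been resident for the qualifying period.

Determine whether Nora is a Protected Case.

No

Under article 4: the claimant is a full-time student? yes; the claimant has caring responsibilities for an adult? no; the claimant's partner is in remunerative employment? yes — 2 of 3 hold (need ≥2) → satisfied.
Under article 1: the claimant is not available for work? no; the claimant has caring responsibilities for an adult? no; the claimant has not been resident for the qualifying period? yes — 1 of 3 hold (need ≥2) → not satisfied.
Under article 5: claimant's age: 24 years ≥ 34 years? no; or the claimant is in receipt of a qualifying disability payment? no. So the claimant is not a Tier VI Household.
Under article 13: Primary Beneficiary (article 4)? yes; and not a Primary Case (article 1)? yes; and not a Tier VI Household (article 5)? yes. So the claimant is a Class-P Case.
Under article 2: the claimant occupies the dwelling as their main home? no; or the claimant has a dependent child? yes. So the claimant is a Controlled Household.
Under article 6: the claimant has not been resident for the qualifying period? yes; or the claimant is available for work? yes. So the claimant is a Tier VI Person.
Under article 9: Controlled Household (article 2)? yes; and not a Tier VI Person (article 6)? no. So the claimant is not a Critical Household.
Under article 12: claimant's age: 24 years ≥ 34 years? no; and the claimant is available for work? yes. So the claimant is not a Covered Resident.
Under article 3: Covered Resident (article 12)? no; or the claimant has not been resident for the qualifying period? yes; or the claimant is habitually resident in the territory? no. So the claimant is a Tier V Claimant.
Under article 8: not a Class-P Case (article 13)? no; or Critical Household (article 9)? no; or not a Tier V Claimant (article 3)? no. So the claimant is not a Protected Case.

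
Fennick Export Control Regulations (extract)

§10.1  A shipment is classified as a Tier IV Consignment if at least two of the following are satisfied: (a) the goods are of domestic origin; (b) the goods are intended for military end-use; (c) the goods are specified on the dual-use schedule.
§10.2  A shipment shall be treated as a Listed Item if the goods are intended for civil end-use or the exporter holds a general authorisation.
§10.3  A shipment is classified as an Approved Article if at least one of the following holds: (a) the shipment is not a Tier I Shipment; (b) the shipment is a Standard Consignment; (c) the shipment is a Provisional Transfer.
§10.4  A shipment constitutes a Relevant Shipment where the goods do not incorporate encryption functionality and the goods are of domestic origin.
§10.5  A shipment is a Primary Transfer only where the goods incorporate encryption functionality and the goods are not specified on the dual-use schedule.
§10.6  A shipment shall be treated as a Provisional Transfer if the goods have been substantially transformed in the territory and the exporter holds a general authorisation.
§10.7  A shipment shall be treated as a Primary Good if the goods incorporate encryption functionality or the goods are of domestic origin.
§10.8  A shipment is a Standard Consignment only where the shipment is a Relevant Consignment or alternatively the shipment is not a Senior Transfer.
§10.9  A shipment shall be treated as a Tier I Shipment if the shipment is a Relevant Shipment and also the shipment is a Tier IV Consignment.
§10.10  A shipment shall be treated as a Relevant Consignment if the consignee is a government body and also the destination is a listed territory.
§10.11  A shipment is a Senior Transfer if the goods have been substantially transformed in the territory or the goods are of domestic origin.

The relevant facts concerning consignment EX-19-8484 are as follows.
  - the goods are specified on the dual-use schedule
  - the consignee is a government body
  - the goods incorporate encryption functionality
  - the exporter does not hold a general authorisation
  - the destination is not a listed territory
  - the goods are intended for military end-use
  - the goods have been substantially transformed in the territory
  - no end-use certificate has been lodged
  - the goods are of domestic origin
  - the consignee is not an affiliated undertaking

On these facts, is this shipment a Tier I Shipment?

Under §10.4: the goods do not incorporate encryption functionality? no; and the goods are of domestic origin? yes. So the shipment is not a Relevant Shipment.
Under §10.1: the goods are of domestic origin? yes; the goods are intended for military end-use? yes; the goods are specified on the dual-use schedule? yes — 3 of 3 hold (need ≥2) → satisfied.
Under §10.9: Relevant Shipment (§10.4)? no; and Tier IV Consignment (§10.1)? yes. So the shipment is not a Tier I Shipment.

No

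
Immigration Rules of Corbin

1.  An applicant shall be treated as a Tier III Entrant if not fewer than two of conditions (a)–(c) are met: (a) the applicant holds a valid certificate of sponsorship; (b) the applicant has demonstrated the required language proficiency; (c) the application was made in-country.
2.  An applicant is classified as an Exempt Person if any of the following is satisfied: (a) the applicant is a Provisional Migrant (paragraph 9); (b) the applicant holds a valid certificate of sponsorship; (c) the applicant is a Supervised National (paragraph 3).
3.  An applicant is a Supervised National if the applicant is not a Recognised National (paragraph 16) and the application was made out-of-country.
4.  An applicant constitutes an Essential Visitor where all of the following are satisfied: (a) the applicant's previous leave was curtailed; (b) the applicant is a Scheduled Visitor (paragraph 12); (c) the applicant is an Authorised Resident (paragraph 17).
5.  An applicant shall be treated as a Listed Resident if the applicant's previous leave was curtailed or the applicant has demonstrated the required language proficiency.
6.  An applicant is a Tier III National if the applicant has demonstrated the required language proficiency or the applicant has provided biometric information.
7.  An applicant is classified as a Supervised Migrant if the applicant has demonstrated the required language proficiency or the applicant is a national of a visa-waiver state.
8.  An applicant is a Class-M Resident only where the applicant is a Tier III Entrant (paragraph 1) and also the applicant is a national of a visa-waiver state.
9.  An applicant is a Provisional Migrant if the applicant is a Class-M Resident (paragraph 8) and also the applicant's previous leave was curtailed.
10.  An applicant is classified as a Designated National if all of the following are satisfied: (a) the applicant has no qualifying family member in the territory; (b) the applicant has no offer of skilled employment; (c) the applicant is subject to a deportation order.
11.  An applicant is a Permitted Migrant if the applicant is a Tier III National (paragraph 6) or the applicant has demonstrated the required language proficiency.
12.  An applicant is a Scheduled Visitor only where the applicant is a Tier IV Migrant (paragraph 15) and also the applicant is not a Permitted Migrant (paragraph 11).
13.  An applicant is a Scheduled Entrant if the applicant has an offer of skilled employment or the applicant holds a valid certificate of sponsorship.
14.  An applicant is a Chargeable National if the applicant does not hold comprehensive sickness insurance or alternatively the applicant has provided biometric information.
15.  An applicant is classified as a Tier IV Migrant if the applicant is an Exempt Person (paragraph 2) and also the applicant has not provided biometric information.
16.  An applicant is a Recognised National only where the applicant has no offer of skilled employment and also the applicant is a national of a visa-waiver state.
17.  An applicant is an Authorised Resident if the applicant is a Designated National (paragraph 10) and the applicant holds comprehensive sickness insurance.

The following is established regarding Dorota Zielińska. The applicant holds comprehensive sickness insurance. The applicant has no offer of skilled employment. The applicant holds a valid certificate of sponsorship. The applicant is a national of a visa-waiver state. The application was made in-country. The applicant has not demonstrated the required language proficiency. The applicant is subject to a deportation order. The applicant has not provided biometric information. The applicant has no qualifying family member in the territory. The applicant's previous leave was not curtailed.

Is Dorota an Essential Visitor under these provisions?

Under paragraph 1: the applicant holds a valid certificate of sponsorship? yes; the applicant has demonstrated the required language proficiency? no; the application was made in-country? yes — 2 of 3 hold (need ≥2) → satisfied.
Under paragraph 8: Tier III Entrant (paragraph 1)? yes; and the applicant is a national of a visa-waiver state? yes. So the applicant is a Class-M Resident.
Under paragraph 9: Class-M Resident (paragraph 8)? yes; and the applicant's previous leave was curtailed? no. So the applicant is not a Provisional Migrant.
Under paragraph 16: the applicant has no offer of skilled employment? yes; and the applicant is a national of a visa-waiver state? yes. So the applicant is a Recognised National.
Under paragraph 3: not a Recognised National (paragraph 16)? no; and the application was made out-of-country? no. So the applicant is not a Supervised National.
Under paragraph 2: Provisional Migrant (paragraph 9)? no; or the applicant holds a valid certificate of sponsorship? yes; or Supervised National (paragraph 3)? no. So the applicant is an Exempt Person.
Under paragraph 15: Exempt Person (paragraph 2)? yes; and the applicant has not provided biometric information? yes. So the applicant is a Tier IV Migrant.
Under paragraph 6: the applicant has demonstrated the required language proficiency? no; or the applicant has provided biometric information? no. So the applicant is not a Tier III National.
Under paragraph 11: Tier III National (paragraph 6)? no; or the applicant has demonstrated the required language proficiency? no. So the applicant is not a Permitted Migrant.
Under paragraph 12: Tier IV Migrant (paragraph 15)? yes; and not a Permitted Migrant (paragraph 11)? yes. So the applicant is a Scheduled Visitor.
Under paragraph 10: the applicant has no qualifying family member in the territory? yes; and the applicant has no offer of skilled employment? yes; and the applicant is subject to a deportation order? yes. So the applicant is a Designated National.
Under paragraph 17: Designated National (paragraph 10)? yes; and the applicant holds comprehensive sickness insurance? yes. So the applicant is an Authorised Resident.
Under paragraph 4: the applicant's previous leave was curtailed? no; and Scheduled Visitor (paragraph 12)? yes; and Authorised Resident (paragraph 17)? yes. So the applicant is not an Essential Visitor.

No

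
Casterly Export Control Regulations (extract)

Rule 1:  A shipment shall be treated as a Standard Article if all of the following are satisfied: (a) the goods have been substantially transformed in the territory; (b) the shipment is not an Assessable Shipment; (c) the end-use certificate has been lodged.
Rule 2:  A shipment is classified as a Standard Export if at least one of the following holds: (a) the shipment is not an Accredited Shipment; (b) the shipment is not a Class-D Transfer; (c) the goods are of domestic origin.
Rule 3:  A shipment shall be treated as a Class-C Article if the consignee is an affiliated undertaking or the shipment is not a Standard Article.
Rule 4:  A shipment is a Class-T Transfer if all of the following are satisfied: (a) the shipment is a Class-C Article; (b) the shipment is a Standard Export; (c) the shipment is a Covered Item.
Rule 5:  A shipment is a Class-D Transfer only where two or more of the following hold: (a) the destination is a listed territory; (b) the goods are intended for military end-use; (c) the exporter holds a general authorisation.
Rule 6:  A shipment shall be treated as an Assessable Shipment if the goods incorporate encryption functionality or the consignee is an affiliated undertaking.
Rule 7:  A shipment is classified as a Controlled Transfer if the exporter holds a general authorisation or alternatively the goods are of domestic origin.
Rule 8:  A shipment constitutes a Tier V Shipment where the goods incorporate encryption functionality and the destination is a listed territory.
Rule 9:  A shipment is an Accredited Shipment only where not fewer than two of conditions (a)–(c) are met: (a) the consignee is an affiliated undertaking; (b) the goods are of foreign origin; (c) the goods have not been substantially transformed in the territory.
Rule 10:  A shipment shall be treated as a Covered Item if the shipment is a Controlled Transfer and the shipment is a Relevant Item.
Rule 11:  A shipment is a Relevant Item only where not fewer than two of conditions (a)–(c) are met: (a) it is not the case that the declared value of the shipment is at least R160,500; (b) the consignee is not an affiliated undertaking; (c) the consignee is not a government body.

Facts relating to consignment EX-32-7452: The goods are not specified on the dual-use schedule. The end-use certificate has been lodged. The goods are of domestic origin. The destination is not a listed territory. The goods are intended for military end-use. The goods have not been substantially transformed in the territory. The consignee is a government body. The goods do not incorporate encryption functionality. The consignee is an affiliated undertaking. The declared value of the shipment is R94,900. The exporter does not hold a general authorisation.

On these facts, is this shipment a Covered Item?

No

Under rule 7: the exporter holds a general authorisation? no; or the goods are of domestic origin? yes. So the shipment is a Controlled Transfer.
Under rule 11: declared value of the shipment: R94,900 ≥ R160,500? no, so negated condition yes; the consignee is not an affiliated undertaking? no; the consignee is not a government body? no — 1 of 3 hold (need ≥2) → not satisfied.
Under rule 10: Controlled Transfer (rule 7)? yes; and Relevant Item (rule 11)? no. So the shipment is not a Covered Item.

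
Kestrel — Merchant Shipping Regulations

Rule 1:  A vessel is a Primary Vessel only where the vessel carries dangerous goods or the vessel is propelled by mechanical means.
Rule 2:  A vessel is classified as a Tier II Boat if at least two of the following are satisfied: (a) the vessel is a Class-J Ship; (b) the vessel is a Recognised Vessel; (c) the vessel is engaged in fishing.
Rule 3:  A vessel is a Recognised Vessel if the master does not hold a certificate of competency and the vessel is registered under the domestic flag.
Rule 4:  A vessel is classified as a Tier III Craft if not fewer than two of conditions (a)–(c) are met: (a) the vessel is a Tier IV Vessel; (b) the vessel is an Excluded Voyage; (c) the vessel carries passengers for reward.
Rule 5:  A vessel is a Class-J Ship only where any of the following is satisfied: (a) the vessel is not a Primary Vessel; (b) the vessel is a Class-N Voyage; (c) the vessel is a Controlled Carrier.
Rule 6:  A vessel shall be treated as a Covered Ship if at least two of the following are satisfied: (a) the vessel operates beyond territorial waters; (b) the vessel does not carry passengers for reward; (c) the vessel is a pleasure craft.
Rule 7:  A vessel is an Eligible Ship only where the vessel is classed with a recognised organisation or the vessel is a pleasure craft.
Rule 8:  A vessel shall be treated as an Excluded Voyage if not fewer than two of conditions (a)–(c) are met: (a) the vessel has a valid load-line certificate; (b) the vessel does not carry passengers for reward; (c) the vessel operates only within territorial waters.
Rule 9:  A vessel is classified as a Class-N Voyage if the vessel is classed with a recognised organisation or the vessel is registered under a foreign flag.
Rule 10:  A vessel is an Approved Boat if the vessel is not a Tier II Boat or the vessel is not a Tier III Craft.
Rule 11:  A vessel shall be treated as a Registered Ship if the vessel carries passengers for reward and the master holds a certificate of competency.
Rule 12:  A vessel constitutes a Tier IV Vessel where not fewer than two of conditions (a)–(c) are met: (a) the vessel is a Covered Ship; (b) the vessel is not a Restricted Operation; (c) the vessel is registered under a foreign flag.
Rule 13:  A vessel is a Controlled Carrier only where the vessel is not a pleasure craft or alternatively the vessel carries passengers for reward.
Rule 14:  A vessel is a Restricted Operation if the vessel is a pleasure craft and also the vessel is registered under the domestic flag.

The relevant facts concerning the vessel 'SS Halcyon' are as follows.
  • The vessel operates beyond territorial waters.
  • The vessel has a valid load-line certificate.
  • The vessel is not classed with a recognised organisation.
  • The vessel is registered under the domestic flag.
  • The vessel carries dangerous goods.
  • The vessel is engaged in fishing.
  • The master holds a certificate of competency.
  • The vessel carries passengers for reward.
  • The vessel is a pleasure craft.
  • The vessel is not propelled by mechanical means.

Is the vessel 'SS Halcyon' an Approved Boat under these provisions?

Under rule 1: the vessel carries dangerous goods? yes; or the vessel is propelled by mechanical means? no. So the vessel is a Primary Vessel.
Under rule 9: the vessel is classed with a recognised organisation? no; or the vessel is registered under a foreign flag? no. So the vessel is not a Class-N Voyage.
Under rule 13: the vessel is not a pleasure craft? no; or the vessel carries passengers for reward? yes. So the vessel is a Controlled Carrier.
Under rule 5: not a Primary Vessel (rule 1)? no; or Class-N Voyage (rule 9)? no; or Controlled Carrier (rule 13)? yes. So the vessel is a Class-J Ship.
Under rule 3: the master does not hold a certificate of competency? no; and the vessel is registered under the domestic flag? yes. So the vessel is not a Recognised Vessel.
Under rule 2: Class-J Ship (rule 5)? yes; Recognised Vessel (rule 3)? no; the vessel is engaged in fishing? yes — 2 of 3 hold (need ≥2) → satisfied.
Under rule 6: the vessel operates beyond territorial waters? yes; the vessel does not carry passengers for reward? no; the vessel is a pleasure craft? yes — 2 of 3 hold (need ≥2) → satisfied.
Under rule 14: the vessel is a pleasure craft? yes; and the vessel is registered under the domestic flag? yes. So the vessel is a Restricted Operation.
Under rule 12: Covered Ship (rule 6)? yes; not a Restricted Operation (rule 14)? no; the vessel is registered under a foreign flag? no — 1 of 3 hold (need ≥2) → not satisfied.
Under rule 8: the vessel has a valid load-line certificate? yes; the vessel does not carry passengers for reward? no; the vessel operates only within territorial waters? no — 1 of 3 hold (need ≥2) → not satisfied.
Under rule 4: Tier IV Vessel (rule 12)? no; Excluded Voyage (rule 8)? no; the vessel carries passengers for reward? yes — 1 of 3 hold (need ≥2) → not satisfied.
Under rule 10: not a Tier II Boat (rule 2)? no; or not a Tier III Craft (rule 4)? yes. So the vessel is an Approved Boat.

Yes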